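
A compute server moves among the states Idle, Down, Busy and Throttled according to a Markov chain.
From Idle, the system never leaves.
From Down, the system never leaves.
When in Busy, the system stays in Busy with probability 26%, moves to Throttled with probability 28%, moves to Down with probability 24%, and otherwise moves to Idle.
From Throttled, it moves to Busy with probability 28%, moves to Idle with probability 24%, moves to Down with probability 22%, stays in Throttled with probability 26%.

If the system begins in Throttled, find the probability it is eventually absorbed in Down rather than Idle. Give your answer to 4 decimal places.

0.4902

Let h(s) be the probability of absorption at Down starting from transient state s. Then h(Down) = 1 and h(Idle) = 0. By first-step analysis:
h(Busy) = 0.22·0 + 0.24·1 + 0.26·h(Busy) + 0.28·h(Throttled)
h(Throttled) = 0.24·0 + 0.22·1 + 0.28·h(Busy) + 0.26·h(Throttled)
Solving: h(Busy) = 0.5098, h(Throttled) = 0.4902.
Starting from Throttled, the probability is 0.4902.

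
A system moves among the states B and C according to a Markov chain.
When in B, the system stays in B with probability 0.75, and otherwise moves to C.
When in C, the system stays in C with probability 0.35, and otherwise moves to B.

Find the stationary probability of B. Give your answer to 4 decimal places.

Let the stationary distribution be π with π = πP and π_1 + π_2 = 1.
π_1 = 0.75·π_1 + 0.65·π_2
Solving with the normalization constraint gives π = (0.7222, 0.2778).
So the stationary probability of B is 0.7222.

0.7222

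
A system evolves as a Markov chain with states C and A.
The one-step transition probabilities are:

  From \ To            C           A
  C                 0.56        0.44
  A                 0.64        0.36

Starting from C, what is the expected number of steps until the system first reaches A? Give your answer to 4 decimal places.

Let t(s) be the expected number of steps to first reach A from state s, with t(A) = 0. Conditioning on the first step:
t(C) = 1 + 0.56·t(C)
Solving: t(C) = 2.2727.
Expected steps from C to A: 2.2727.

2.2727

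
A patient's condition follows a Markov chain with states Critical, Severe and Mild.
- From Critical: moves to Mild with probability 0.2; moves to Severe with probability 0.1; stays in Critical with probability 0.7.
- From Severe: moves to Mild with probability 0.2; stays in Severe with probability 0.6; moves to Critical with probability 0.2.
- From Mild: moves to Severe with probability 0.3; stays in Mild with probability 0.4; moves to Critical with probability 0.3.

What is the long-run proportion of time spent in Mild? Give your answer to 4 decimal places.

0.2500

Let the stationary distribution be π with π = πP and π_1 + π_2 + π_3 = 1.
π_1 = 0.7·π_1 + 0.2·π_2 + 0.3·π_3
π_2 = 0.1·π_1 + 0.6·π_2 + 0.3·π_3
Solving with the normalization constraint gives π = (0.4500, 0.3000, 0.2500).
So the stationary probability of Mild is 0.2500.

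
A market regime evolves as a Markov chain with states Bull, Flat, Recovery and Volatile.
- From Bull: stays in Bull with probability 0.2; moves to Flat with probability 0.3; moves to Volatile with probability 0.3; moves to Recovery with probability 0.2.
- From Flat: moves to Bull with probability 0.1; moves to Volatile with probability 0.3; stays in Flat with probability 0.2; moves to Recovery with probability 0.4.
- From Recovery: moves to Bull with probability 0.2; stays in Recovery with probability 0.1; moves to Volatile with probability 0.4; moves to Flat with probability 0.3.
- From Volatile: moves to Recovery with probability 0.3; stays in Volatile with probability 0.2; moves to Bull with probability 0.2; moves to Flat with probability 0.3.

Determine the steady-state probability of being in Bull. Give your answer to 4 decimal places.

0.1727

Let the stationary distribution be π with π = πP and π_1 + π_2 + π_3 + π_4 = 1.
π_1 = 0.2·π_1 + 0.1·π_2 + 0.2·π_3 + 0.2·π_4
π_2 = 0.3·π_1 + 0.2·π_2 + 0.3·π_3 + 0.3·π_4
π_3 = 0.2·π_1 + 0.4·π_2 + 0.1·π_3 + 0.3·π_4
Solving with the normalization constraint gives π = (0.1727, 0.2727, 0.2583, 0.2962).
So the stationary probability of Bull is 0.1727.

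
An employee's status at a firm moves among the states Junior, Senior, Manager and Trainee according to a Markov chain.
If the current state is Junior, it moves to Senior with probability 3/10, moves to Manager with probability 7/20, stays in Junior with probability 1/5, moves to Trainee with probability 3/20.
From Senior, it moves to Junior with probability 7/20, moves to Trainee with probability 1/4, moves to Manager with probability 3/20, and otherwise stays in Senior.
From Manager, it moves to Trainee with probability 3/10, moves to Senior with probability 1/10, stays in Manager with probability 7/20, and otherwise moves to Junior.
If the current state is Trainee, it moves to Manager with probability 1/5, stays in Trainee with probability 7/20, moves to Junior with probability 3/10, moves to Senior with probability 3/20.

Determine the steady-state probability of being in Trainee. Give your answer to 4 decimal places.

Let the stationary distribution be π with π = πP and π_1 + π_2 + π_3 + π_4 = 1.
π_1 = 0.2·π_1 + 0.35·π_2 + 0.25·π_3 + 0.3·π_4
π_2 = 0.3·π_1 + 0.25·π_2 + 0.1·π_3 + 0.15·π_4
π_3 = 0.35·π_1 + 0.15·π_2 + 0.35·π_3 + 0.2·π_4
Solving with the normalization constraint gives π = (0.2693, 0.1965, 0.2713, 0.2629).
So the stationary probability of Trainee is 0.2629.

0.2629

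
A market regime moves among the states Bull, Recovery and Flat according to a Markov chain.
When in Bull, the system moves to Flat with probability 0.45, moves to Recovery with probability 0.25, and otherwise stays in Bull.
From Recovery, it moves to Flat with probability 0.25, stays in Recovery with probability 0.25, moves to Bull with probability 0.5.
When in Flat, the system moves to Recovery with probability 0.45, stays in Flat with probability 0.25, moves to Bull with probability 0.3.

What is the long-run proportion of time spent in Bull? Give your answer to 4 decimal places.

Let the stationary distribution be π with π = πP and π_1 + π_2 + π_3 = 1.
π_1 = 0.3·π_1 + 0.5·π_2 + 0.3·π_3
π_2 = 0.25·π_1 + 0.25·π_2 + 0.45·π_3
Solving with the normalization constraint gives π = (0.3629, 0.3145, 0.3226).
So the stationary probability of Bull is 0.3629.

0.3629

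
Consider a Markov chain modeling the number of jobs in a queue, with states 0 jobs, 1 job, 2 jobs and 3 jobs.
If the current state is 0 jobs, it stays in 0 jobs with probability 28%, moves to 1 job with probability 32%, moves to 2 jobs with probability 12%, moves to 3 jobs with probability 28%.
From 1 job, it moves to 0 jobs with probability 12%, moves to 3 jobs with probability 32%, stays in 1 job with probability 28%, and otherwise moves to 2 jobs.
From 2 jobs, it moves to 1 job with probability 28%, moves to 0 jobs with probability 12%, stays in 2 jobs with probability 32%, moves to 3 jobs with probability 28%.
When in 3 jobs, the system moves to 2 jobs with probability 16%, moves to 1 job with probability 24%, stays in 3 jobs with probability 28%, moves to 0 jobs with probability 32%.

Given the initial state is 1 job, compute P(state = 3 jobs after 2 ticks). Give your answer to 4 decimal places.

Propagate the distribution vector 2 ticks from 1 job.
After 0 ticks: (0.0000, 1.0000, 0.0000, 0.0000)
After 1 tick: (0.1200, 0.2800, 0.2800, 0.3200)
After 2 ticks: (0.2032, 0.2720, 0.2336, 0.2912)
P(in 3 jobs after 2 ticks) = 0.2912

0.2912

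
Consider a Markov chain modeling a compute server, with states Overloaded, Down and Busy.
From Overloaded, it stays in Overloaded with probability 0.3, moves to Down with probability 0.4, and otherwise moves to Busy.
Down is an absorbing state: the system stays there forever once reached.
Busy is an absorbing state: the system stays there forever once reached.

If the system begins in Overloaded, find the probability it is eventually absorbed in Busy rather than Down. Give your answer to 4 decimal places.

0.4286

Let h(s) be the probability of absorption at Busy starting from transient state s. Then h(Busy) = 1 and h(Down) = 0. By first-step analysis:
h(Overloaded) = 0.3·h(Overloaded) + 0.4·0 + 0.3·1
Solving: h(Overloaded) = 0.4286.
Starting from Overloaded, the probability is 0.4286.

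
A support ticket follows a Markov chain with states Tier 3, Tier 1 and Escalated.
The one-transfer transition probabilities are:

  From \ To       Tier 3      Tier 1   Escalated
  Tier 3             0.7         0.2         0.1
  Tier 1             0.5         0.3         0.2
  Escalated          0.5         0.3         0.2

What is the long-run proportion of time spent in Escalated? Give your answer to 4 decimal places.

Let the stationary distribution be π with π = πP and π_1 + π_2 + π_3 = 1.
π_1 = 0.7·π_1 + 0.5·π_2 + 0.5·π_3
π_2 = 0.2·π_1 + 0.3·π_2 + 0.3·π_3
Solving with the normalization constraint gives π = (0.6250, 0.2375, 0.1375).
So the stationary probability of Escalated is 0.1375.

0.1375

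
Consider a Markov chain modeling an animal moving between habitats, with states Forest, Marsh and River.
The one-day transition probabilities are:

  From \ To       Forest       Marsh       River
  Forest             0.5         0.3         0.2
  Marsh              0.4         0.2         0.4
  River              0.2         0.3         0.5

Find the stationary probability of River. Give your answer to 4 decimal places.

0.3636

Let the stationary distribution be π with π = πP and π_1 + π_2 + π_3 = 1.
π_1 = 0.5·π_1 + 0.4·π_2 + 0.2·π_3
π_2 = 0.3·π_1 + 0.2·π_2 + 0.3·π_3
Solving with the normalization constraint gives π = (0.3636, 0.2727, 0.3636).
So the stationary probability of River is 0.3636.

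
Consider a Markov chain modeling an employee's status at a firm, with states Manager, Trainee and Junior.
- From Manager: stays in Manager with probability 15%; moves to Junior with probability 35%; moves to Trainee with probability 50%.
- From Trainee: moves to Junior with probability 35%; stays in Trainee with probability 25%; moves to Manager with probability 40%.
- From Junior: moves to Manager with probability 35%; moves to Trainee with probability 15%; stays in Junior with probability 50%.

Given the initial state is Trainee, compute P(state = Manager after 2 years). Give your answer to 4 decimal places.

0.2825

Sum over the intermediate state after 1 year:
P = P(Trainee→Manager)·P(Manager→Manager) + P(Trainee→Trainee)·P(Trainee→Manager) + P(Trainee→Junior)·P(Junior→Manager)
  = 0.4×0.15 + 0.25×0.4 + 0.35×0.35
  = 0.0600 + 0.1000 + 0.1225 = 0.2825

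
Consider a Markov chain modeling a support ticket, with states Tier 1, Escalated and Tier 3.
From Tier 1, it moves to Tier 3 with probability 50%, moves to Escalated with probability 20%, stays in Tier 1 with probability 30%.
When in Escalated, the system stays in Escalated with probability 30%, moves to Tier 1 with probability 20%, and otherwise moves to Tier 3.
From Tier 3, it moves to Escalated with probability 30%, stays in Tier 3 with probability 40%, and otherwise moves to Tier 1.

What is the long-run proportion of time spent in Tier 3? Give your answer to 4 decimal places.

0.4545

Let the stationary distribution be π with π = πP and π_1 + π_2 + π_3 = 1.
π_1 = 0.3·π_1 + 0.2·π_2 + 0.3·π_3
π_2 = 0.2·π_1 + 0.3·π_2 + 0.3·π_3
Solving with the normalization constraint gives π = (0.2727, 0.2727, 0.4545).
So the stationary probability of Tier 3 is 0.4545.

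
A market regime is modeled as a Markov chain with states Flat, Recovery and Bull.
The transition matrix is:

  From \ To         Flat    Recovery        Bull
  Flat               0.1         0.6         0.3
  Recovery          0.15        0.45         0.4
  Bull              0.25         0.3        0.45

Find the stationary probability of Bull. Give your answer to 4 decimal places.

Let the stationary distribution be π with π = πP and π_1 + π_2 + π_3 = 1.
π_1 = 0.1·π_1 + 0.15·π_2 + 0.25·π_3
π_2 = 0.6·π_1 + 0.45·π_2 + 0.3·π_3
Solving with the normalization constraint gives π = (0.1811, 0.4169, 0.4020).
So the stationary probability of Bull is 0.4020.

0.4020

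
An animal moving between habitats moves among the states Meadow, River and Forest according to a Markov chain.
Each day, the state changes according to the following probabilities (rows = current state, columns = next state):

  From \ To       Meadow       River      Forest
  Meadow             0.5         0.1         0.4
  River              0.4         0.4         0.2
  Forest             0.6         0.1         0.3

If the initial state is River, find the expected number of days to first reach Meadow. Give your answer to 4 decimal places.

Let t(s) be the expected number of days to first reach Meadow from state s, with t(Meadow) = 0. Conditioning on the first day:
t(River) = 1 + 0.4·t(River) + 0.2·t(Forest)
t(Forest) = 1 + 0.1·t(River) + 0.3·t(Forest)
Solving: t(River) = 2.2500, t(Forest) = 1.7500.
Expected days from River to Meadow: 2.2500.

2.2500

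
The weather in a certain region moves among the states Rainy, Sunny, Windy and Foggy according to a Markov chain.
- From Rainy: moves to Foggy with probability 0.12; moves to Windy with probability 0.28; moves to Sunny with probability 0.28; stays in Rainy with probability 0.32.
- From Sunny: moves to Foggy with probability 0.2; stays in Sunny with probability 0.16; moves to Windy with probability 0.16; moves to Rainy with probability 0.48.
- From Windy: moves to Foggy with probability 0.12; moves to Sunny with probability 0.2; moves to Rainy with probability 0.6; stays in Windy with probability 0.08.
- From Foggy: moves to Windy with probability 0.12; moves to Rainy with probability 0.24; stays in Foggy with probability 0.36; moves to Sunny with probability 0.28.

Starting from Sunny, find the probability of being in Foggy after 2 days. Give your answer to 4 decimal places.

Propagate the distribution vector 2 days from Sunny.
After 0 days: (0.0000, 1.0000, 0.0000, 0.0000)
After 1 day: (0.4800, 0.1600, 0.1600, 0.2000)
After 2 days: (0.3744, 0.2480, 0.1968, 0.1808)
P(in Foggy after 2 days) = 0.1808

0.1808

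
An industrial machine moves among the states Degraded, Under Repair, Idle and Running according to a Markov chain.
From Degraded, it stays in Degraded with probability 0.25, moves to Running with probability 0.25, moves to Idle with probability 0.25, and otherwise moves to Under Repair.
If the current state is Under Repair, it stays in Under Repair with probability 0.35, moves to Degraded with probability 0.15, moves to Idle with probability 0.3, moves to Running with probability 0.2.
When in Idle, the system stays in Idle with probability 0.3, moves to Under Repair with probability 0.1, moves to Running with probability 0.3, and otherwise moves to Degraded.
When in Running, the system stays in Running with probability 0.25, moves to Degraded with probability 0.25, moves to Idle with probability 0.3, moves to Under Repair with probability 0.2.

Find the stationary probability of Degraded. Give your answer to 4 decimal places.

0.2428

Let the stationary distribution be π with π = πP and π_1 + π_2 + π_3 + π_4 = 1.
π_1 = 0.25·π_1 + 0.15·π_2 + 0.3·π_3 + 0.25·π_4
π_2 = 0.25·π_1 + 0.35·π_2 + 0.1·π_3 + 0.2·π_4
π_3 = 0.25·π_1 + 0.3·π_2 + 0.3·π_3 + 0.3·π_4
Solving with the normalization constraint gives π = (0.2428, 0.2157, 0.2879, 0.2536).
So the stationary probability of Degraded is 0.2428.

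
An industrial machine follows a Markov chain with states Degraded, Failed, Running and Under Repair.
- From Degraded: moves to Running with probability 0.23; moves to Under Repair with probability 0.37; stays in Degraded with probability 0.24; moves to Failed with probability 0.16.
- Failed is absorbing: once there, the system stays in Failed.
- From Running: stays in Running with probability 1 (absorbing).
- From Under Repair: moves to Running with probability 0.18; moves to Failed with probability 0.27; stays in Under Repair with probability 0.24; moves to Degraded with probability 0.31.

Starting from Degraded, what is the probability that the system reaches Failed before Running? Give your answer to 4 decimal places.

Let h(s) be the probability of absorption at Failed starting from transient state s. Then h(Failed) = 1 and h(Running) = 0. By first-step analysis:
h(Degraded) = 0.24·h(Degraded) + 0.16·1 + 0.23·0 + 0.37·h(Under Repair)
h(Under Repair) = 0.31·h(Degraded) + 0.27·1 + 0.18·0 + 0.24·h(Under Repair)
Solving: h(Degraded) = 0.4785, h(Under Repair) = 0.5504.
Starting from Degraded, the probability is 0.4785.

0.4785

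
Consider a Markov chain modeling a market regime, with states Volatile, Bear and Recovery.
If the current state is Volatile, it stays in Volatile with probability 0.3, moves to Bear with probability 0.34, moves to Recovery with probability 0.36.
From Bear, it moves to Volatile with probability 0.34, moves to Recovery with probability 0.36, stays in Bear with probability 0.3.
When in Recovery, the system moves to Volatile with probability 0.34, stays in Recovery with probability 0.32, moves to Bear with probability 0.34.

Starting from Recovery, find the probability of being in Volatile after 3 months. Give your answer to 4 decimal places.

Propagate the distribution vector 3 months from Recovery.
After 0 months: (0.0000, 0.0000, 1.0000)
After 1 month: (0.3400, 0.3400, 0.3200)
After 2 months: (0.3264, 0.3264, 0.3472)
After 3 months: (0.3269, 0.3269, 0.3461)
P(in Volatile after 3 months) = 0.3269

0.3269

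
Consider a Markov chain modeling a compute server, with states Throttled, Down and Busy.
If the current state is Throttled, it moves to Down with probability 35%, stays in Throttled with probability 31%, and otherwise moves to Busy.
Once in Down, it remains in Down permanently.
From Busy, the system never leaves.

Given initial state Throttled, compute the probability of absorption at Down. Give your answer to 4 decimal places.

0.5072

Let h(s) be the probability of absorption at Down starting from transient state s. Then h(Down) = 1 and h(Busy) = 0. By first-step analysis:
h(Throttled) = 0.31·h(Throttled) + 0.35·1 + 0.34·0
Solving: h(Throttled) = 0.5072.
Starting from Throttled, the probability is 0.5072.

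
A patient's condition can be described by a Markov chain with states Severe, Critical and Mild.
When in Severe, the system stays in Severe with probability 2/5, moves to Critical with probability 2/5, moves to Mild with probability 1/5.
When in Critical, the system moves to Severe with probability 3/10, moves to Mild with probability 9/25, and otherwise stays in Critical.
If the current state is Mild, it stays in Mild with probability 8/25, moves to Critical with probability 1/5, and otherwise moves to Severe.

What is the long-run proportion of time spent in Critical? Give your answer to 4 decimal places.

Let the stationary distribution be π with π = πP and π_1 + π_2 + π_3 = 1.
π_1 = 0.4·π_1 + 0.3·π_2 + 0.48·π_3
π_2 = 0.4·π_1 + 0.34·π_2 + 0.2·π_3
Solving with the normalization constraint gives π = (0.3905, 0.3234, 0.2861).
So the stationary probability of Critical is 0.3234.

0.3234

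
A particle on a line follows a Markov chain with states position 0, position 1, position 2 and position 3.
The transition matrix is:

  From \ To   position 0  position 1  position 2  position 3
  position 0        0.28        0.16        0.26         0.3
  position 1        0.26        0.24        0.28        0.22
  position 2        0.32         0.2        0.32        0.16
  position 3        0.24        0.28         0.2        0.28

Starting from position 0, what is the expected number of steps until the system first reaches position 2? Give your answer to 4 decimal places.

Let t(s) be the expected number of steps to first reach position 2 from state s, with t(position 2) = 0. Conditioning on the first step:
t(position 0) = 1 + 0.28·t(position 0) + 0.16·t(position 1) + 0.3·t(position 3)
t(position 1) = 1 + 0.26·t(position 0) + 0.24·t(position 1) + 0.22·t(position 3)
t(position 3) = 1 + 0.24·t(position 0) + 0.28·t(position 1) + 0.28·t(position 3)
Solving: t(position 0) = 4.0397, t(position 1) = 3.9323, t(position 3) = 4.2647.
Expected steps from position 0 to position 2: 4.0397.

4.0397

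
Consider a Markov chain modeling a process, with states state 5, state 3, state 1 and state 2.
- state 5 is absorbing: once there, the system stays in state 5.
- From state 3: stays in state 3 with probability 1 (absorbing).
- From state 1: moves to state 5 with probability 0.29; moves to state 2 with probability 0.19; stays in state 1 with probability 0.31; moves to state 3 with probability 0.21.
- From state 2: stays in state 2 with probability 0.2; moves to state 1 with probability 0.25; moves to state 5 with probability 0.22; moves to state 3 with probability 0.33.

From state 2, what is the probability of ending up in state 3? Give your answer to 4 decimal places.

0.5554

Let h(s) be the probability of absorption at state 3 starting from transient state s. Then h(state 3) = 1 and h(state 5) = 0. By first-step analysis:
h(state 1) = 0.29·0 + 0.21·1 + 0.31·h(state 1) + 0.19·h(state 2)
h(state 2) = 0.22·0 + 0.33·1 + 0.25·h(state 1) + 0.2·h(state 2)
Solving: h(state 1) = 0.4573, h(state 2) = 0.5554.
Starting from state 2, the probability is 0.5554.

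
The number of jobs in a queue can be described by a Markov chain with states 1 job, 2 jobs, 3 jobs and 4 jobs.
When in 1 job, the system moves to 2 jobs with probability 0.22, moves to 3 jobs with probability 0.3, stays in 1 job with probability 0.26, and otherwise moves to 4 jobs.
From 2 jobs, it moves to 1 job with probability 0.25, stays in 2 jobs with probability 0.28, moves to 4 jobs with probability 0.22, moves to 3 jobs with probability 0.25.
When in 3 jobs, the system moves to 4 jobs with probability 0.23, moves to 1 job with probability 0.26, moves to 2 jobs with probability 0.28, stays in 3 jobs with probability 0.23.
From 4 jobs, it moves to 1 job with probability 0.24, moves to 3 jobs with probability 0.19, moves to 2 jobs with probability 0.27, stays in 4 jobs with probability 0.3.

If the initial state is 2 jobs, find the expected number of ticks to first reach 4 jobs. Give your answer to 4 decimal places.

Let t(s) be the expected number of ticks to first reach 4 jobs from state s, with t(4 jobs) = 0. Conditioning on the first tick:
t(1 job) = 1 + 0.26·t(1 job) + 0.22·t(2 jobs) + 0.3·t(3 jobs)
t(2 jobs) = 1 + 0.25·t(1 job) + 0.28·t(2 jobs) + 0.25·t(3 jobs)
t(3 jobs) = 1 + 0.26·t(1 job) + 0.28·t(2 jobs) + 0.23·t(3 jobs)
Solving: t(1 job) = 4.4906, t(2 jobs) = 4.4928, t(3 jobs) = 4.4488.
Expected ticks from 2 jobs to 4 jobs: 4.4928.

4.4928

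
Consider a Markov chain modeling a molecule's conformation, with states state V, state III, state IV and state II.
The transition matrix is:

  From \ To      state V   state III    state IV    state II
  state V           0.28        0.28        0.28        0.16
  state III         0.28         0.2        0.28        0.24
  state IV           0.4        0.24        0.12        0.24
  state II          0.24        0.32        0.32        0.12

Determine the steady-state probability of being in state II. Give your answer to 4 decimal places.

Let the stationary distribution be π with π = πP and π_1 + π_2 + π_3 + π_4 = 1.
π_1 = 0.28·π_1 + 0.28·π_2 + 0.4·π_3 + 0.24·π_4
π_2 = 0.28·π_1 + 0.2·π_2 + 0.24·π_3 + 0.32·π_4
π_3 = 0.28·π_1 + 0.28·π_2 + 0.12·π_3 + 0.32·π_4
Solving with the normalization constraint gives π = (0.3021, 0.2572, 0.2480, 0.1927).
So the stationary probability of state II is 0.1927.

0.1927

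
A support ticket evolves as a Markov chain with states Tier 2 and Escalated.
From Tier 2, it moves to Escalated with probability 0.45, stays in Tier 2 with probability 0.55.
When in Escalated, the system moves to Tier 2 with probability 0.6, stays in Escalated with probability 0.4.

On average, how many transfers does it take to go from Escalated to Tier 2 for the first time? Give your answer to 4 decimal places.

1.6667

Let t(s) be the expected number of transfers to first reach Tier 2 from state s, with t(Tier 2) = 0. Conditioning on the first transfer:
t(Escalated) = 1 + 0.4·t(Escalated)
Solving: t(Escalated) = 1.6667.
Expected transfers from Escalated to Tier 2: 1.6667.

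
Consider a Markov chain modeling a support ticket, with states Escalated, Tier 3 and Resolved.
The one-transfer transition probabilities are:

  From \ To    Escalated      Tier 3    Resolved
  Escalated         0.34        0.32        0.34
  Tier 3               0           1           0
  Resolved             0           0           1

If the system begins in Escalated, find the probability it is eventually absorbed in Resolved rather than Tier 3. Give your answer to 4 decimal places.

0.5152

Let h(s) be the probability of absorption at Resolved starting from transient state s. Then h(Resolved) = 1 and h(Tier 3) = 0. By first-step analysis:
h(Escalated) = 0.34·h(Escalated) + 0.32·0 + 0.34·1
Solving: h(Escalated) = 0.5152.
Starting from Escalated, the probability is 0.5152.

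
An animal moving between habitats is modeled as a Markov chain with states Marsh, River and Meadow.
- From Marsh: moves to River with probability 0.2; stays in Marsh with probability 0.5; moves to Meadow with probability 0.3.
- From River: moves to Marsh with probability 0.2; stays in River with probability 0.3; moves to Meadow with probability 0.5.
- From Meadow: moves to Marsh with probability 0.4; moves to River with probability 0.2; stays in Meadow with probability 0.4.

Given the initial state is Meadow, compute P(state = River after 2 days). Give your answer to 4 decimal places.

Sum over the intermediate state after 1 day:
P = P(Meadow→Marsh)·P(Marsh→River) + P(Meadow→River)·P(River→River) + P(Meadow→Meadow)·P(Meadow→River)
  = 0.4×0.2 + 0.2×0.3 + 0.4×0.2
  = 0.0800 + 0.0600 + 0.0800 = 0.2200

0.2200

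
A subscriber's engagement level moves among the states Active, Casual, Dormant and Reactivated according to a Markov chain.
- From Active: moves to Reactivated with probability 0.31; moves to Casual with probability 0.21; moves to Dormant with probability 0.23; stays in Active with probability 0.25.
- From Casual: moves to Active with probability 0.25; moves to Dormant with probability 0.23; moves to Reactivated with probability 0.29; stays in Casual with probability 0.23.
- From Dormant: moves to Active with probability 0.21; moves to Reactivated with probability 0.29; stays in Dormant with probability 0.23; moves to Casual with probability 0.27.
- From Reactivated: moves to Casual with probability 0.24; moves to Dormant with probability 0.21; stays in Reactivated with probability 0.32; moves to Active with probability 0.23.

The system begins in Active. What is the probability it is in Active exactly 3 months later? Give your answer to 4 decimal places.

Propagate the distribution vector 3 months from Active.
After 0 months: (1.0000, 0.0000, 0.0000, 0.0000)
After 1 month: (0.2500, 0.2100, 0.2300, 0.3100)
After 2 months: (0.2346, 0.2373, 0.2238, 0.3043)
After 3 months: (0.2350, 0.2373, 0.2239, 0.3038)
P(in Active after 3 months) = 0.2350

0.2350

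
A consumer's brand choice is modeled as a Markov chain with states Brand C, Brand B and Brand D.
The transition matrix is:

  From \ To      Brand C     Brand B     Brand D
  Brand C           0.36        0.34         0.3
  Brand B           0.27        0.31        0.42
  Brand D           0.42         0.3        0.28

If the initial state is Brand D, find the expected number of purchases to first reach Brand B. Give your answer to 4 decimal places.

3.1661

Let t(s) be the expected number of purchases to first reach Brand B from state s, with t(Brand B) = 0. Conditioning on the first purchase:
t(Brand C) = 1 + 0.36·t(Brand C) + 0.3·t(Brand D)
t(Brand D) = 1 + 0.42·t(Brand C) + 0.28·t(Brand D)
Solving: t(Brand C) = 3.0466, t(Brand D) = 3.1661.
Expected purchases from Brand D to Brand B: 3.1661.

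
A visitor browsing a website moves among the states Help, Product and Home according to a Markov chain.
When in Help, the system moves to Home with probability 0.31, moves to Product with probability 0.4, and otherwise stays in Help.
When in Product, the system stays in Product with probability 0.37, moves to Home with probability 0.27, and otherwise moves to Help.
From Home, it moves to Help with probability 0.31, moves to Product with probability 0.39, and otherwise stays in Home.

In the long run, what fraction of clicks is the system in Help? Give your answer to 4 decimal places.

0.3228

Let the stationary distribution be π with π = πP and π_1 + π_2 + π_3 = 1.
π_1 = 0.29·π_1 + 0.36·π_2 + 0.31·π_3
π_2 = 0.4·π_1 + 0.37·π_2 + 0.39·π_3
Solving with the normalization constraint gives π = (0.3228, 0.3855, 0.2917).
So the stationary probability of Help is 0.3228.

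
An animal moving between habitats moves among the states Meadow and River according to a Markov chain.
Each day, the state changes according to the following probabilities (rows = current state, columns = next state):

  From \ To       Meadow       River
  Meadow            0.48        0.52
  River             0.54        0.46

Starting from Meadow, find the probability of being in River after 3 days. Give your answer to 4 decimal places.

Propagate the distribution vector 3 days from Meadow.
After 0 days: (1.0000, 0.0000)
After 1 day: (0.4800, 0.5200)
After 2 days: (0.5112, 0.4888)
After 3 days: (0.5093, 0.4907)
P(in River after 3 days) = 0.4907

0.4907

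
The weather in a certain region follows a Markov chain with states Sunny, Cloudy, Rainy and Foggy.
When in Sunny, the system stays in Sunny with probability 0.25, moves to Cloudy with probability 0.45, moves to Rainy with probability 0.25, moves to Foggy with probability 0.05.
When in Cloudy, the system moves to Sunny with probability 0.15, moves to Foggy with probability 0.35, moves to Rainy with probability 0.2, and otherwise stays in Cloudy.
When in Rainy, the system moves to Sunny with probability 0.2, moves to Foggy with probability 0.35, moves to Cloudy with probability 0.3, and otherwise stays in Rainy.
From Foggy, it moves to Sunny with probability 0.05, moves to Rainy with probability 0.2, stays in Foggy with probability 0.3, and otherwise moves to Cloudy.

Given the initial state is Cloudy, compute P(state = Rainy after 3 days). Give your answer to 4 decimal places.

0.1971

Propagate the distribution vector 3 days from Cloudy.
After 0 days: (0.0000, 1.0000, 0.0000, 0.0000)
After 1 day: (0.1500, 0.3000, 0.2000, 0.3500)
After 2 days: (0.1400, 0.3750, 0.1975, 0.2875)
After 3 days: (0.1451, 0.3641, 0.1971, 0.2936)
P(in Rainy after 3 days) = 0.1971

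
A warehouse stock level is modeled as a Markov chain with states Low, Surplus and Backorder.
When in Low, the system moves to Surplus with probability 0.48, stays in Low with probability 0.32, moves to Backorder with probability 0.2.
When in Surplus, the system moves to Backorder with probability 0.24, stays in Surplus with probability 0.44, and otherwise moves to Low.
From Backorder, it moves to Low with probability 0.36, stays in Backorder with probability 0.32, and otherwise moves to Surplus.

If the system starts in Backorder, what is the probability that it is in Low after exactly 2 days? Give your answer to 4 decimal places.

Sum over the intermediate state after 1 day:
P = P(Backorder→Low)·P(Low→Low) + P(Backorder→Surplus)·P(Surplus→Low) + P(Backorder→Backorder)·P(Backorder→Low)
  = 0.36×0.32 + 0.32×0.32 + 0.32×0.36
  = 0.1152 + 0.1024 + 0.1152 = 0.3328

0.3328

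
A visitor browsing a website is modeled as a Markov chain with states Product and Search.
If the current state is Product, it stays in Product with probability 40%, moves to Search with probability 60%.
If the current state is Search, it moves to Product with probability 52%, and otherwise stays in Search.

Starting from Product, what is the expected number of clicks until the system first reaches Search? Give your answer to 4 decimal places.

Let t(s) be the expected number of clicks to first reach Search from state s, with t(Search) = 0. Conditioning on the first click:
t(Product) = 1 + 0.4·t(Product)
Solving: t(Product) = 1.6667.
Expected clicks from Product to Search: 1.6667.

1.6667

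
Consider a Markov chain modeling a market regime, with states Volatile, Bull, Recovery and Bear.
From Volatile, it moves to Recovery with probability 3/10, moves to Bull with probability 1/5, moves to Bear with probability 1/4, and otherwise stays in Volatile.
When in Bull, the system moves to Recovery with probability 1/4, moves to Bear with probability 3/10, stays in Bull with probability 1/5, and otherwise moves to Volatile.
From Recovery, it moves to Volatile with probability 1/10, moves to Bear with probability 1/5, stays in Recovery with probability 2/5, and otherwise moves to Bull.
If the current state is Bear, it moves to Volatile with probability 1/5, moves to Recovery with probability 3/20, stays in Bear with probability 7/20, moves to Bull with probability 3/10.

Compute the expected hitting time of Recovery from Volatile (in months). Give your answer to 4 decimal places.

4.0821

Let t(s) be the expected number of months to first reach Recovery from state s, with t(Recovery) = 0. Conditioning on the first month:
t(Volatile) = 1 + 0.25·t(Volatile) + 0.2·t(Bull) + 0.25·t(Bear)
t(Bull) = 1 + 0.25·t(Volatile) + 0.2·t(Bull) + 0.3·t(Bear)
t(Bear) = 1 + 0.2·t(Volatile) + 0.3·t(Bull) + 0.35·t(Bear)
Solving: t(Volatile) = 4.0821, t(Bull) = 4.3216, t(Bear) = 4.7891.
Expected months from Volatile to Recovery: 4.0821.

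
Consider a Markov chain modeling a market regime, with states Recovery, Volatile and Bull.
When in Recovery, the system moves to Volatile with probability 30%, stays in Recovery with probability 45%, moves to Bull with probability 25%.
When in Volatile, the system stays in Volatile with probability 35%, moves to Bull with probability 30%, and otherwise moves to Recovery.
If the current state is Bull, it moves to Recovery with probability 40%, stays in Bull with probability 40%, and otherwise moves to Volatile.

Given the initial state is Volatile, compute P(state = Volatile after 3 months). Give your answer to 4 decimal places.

Propagate the distribution vector 3 months from Volatile.
After 0 months: (0.0000, 1.0000, 0.0000)
After 1 month: (0.3500, 0.3500, 0.3000)
After 2 months: (0.4000, 0.2875, 0.3125)
After 3 months: (0.4056, 0.2831, 0.3113)
P(in Volatile after 3 months) = 0.2831

0.2831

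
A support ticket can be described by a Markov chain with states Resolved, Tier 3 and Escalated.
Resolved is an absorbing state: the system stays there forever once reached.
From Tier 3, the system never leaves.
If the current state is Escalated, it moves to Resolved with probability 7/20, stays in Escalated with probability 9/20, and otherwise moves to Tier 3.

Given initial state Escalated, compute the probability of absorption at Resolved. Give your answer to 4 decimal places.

Let h(s) be the probability of absorption at Resolved starting from transient state s. Then h(Resolved) = 1 and h(Tier 3) = 0. By first-step analysis:
h(Escalated) = 0.35·1 + 0.2·0 + 0.45·h(Escalated)
Solving: h(Escalated) = 0.6364.
Starting from Escalated, the probability is 0.6364.

0.6364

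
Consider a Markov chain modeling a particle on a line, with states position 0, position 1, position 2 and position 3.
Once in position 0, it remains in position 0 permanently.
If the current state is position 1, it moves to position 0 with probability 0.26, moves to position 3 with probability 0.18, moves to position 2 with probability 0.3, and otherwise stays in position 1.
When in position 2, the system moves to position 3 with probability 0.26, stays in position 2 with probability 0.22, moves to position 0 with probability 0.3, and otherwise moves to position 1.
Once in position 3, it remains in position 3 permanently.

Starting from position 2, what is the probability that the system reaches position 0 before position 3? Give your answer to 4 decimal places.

Let h(s) be the probability of absorption at position 0 starting from transient state s. Then h(position 0) = 1 and h(position 3) = 0. By first-step analysis:
h(position 1) = 0.26·1 + 0.26·h(position 1) + 0.3·h(position 2) + 0.18·0
h(position 2) = 0.3·1 + 0.22·h(position 1) + 0.22·h(position 2) + 0.26·0
Solving: h(position 1) = 0.5728, h(position 2) = 0.5462.
Starting from position 2, the probability is 0.5462.

0.5462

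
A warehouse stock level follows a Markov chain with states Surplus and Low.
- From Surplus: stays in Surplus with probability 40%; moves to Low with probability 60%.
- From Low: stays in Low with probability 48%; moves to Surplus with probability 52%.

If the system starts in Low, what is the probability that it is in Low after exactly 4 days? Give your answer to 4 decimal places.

0.5358

Propagate the distribution vector 4 days from Low.
After 0 days: (0.0000, 1.0000)
After 1 day: (0.5200, 0.4800)
After 2 days: (0.4576, 0.5424)
After 3 days: (0.4651, 0.5349)
After 4 days: (0.4642, 0.5358)
P(in Low after 4 days) = 0.5358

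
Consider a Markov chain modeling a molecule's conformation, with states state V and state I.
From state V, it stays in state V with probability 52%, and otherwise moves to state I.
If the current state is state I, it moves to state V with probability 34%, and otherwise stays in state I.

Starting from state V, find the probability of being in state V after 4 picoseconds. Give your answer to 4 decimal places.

0.4152

Propagate the distribution vector 4 picoseconds from state V.
After 0 picoseconds: (1.0000, 0.0000)
After 1 picosecond: (0.5200, 0.4800)
After 2 picoseconds: (0.4336, 0.5664)
After 3 picoseconds: (0.4180, 0.5820)
After 4 picoseconds: (0.4152, 0.5848)
P(in state V after 4 picoseconds) = 0.4152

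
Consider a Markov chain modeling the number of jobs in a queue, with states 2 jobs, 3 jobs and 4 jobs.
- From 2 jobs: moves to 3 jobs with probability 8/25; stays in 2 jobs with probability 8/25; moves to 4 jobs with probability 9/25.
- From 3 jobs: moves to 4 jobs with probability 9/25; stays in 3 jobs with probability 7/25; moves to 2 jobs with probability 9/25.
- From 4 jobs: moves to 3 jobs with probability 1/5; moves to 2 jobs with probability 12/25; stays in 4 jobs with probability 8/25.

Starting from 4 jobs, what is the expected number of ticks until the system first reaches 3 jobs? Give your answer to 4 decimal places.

4.0055

Let t(s) be the expected number of ticks to first reach 3 jobs from state s, with t(3 jobs) = 0. Conditioning on the first tick:
t(2 jobs) = 1 + 0.32·t(2 jobs) + 0.36·t(4 jobs)
t(4 jobs) = 1 + 0.48·t(2 jobs) + 0.32·t(4 jobs)
Solving: t(2 jobs) = 3.5912, t(4 jobs) = 4.0055.
Expected ticks from 4 jobs to 3 jobs: 4.0055.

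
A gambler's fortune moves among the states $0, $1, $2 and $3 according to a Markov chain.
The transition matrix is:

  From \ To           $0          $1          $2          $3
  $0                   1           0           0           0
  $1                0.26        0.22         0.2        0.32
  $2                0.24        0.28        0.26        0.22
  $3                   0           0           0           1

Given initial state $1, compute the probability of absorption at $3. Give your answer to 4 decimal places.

0.5388

Let h(s) be the probability of absorption at $3 starting from transient state s. Then h($3) = 1 and h($0) = 0. By first-step analysis:
h($1) = 0.26·0 + 0.22·h($1) + 0.2·h($2) + 0.32·1
h($2) = 0.24·0 + 0.28·h($1) + 0.26·h($2) + 0.22·1
Solving: h($1) = 0.5388, h($2) = 0.5012.
Starting from $1, the probability is 0.5388.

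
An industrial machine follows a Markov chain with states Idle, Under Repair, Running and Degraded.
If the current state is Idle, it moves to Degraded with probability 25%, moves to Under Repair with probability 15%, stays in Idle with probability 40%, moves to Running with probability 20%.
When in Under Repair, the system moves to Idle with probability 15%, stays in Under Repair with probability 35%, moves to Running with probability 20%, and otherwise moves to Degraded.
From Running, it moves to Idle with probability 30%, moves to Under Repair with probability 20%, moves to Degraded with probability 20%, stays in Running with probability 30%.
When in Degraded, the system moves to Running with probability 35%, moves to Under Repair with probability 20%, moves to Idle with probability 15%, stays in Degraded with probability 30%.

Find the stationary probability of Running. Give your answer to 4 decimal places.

0.2657

Let the stationary distribution be π with π = πP and π_1 + π_2 + π_3 + π_4 = 1.
π_1 = 0.4·π_1 + 0.15·π_2 + 0.3·π_3 + 0.15·π_4
π_2 = 0.15·π_1 + 0.35·π_2 + 0.2·π_3 + 0.2·π_4
π_3 = 0.2·π_1 + 0.2·π_2 + 0.3·π_3 + 0.35·π_4
Solving with the normalization constraint gives π = (0.2531, 0.2204, 0.2657, 0.2608).
So the stationary probability of Running is 0.2657.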